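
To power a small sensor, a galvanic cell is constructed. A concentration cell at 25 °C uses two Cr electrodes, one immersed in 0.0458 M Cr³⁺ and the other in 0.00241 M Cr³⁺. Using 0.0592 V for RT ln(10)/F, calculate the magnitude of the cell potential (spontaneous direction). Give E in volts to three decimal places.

+0.025 V

For a concentration cell E°cell = 0. The 0.0458 M side is the cathode (reduction is favoured where [Cr³⁺] is higher).
With n = 3, E = −(0.0592/3) log([Cr³⁺]ₐₙ/[Cr³⁺]꜀ₐₜ) = −(0.0592/3) log(0.00241/0.0458) = −(0.0592/3)(-1.279) = +0.025 V.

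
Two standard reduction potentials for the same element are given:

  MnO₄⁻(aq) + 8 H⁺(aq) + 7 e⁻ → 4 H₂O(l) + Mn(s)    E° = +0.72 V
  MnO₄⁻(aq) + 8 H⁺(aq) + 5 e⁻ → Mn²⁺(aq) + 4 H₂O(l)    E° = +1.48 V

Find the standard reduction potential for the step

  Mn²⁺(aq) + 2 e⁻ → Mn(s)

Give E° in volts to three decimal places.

-1.180 V

Sequential free energies add, so n₃E°₃ = n₁E°₁ + n₂E°₂.
With n₃ = 7, and the known step contributing 5×(+1.48) V, the unknown satisfies 2·E° = 7×(+0.72) − 5×(+1.48) = -2.360.
E° = -2.360 / 2 = -1.180 V.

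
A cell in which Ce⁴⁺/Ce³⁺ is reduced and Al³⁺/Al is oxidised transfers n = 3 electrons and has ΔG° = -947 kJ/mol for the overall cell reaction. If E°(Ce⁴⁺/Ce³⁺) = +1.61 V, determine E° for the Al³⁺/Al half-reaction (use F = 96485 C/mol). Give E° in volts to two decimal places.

E°cell = −ΔG°/(nF) = −(-947×10³)/((3)(96485)) = +3.272 V.
Since Ce⁴⁺/Ce³⁺ is the cathode and Al³⁺/Al the anode, E°cell = E°(Ce⁴⁺/Ce³⁺) − E°(Al³⁺/Al).
So E°(Al³⁺/Al) = E°(Ce⁴⁺/Ce³⁺) − E°cell = (+1.61) − (+3.272) = -1.66 V.

-1.66 V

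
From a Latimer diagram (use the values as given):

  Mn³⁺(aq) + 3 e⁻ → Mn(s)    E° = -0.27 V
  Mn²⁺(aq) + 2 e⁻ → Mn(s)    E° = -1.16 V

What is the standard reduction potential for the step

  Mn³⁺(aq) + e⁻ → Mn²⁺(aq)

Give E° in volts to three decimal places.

+1.510 V

Sequential free energies add, so n₃E°₃ = n₁E°₁ + n₂E°₂.
With n₃ = 3, and the known step contributing 2×(-1.16) V, the unknown satisfies 1·E° = 3×(-0.27) − 2×(-1.16) = +1.510.
E° = +1.510 / 1 = +1.510 V.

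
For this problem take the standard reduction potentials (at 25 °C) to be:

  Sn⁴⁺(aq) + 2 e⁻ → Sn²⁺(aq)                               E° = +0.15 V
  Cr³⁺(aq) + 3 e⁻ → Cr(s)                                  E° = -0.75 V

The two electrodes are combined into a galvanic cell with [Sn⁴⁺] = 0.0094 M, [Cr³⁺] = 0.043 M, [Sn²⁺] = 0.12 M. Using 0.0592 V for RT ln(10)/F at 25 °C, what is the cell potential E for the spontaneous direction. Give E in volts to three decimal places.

+0.894 V

Sn⁴⁺/Sn²⁺ is the cathode (higher E°), Cr³⁺/Cr the anode: E°cell = +0.15 − (-0.75) = +0.90 V, n = 6.
Overall: 3 Sn⁴⁺(aq) + 2 Cr(s) → 3 Sn²⁺(aq) + 2 Cr³⁺(aq)
Q = [Sn²⁺]^3·[Cr³⁺]^2 / ([Sn⁴⁺]^3); log Q = 0.585.
E = E° − (0.0592/n) log Q = +0.90 − (0.0592/6)(0.585) = +0.894 V.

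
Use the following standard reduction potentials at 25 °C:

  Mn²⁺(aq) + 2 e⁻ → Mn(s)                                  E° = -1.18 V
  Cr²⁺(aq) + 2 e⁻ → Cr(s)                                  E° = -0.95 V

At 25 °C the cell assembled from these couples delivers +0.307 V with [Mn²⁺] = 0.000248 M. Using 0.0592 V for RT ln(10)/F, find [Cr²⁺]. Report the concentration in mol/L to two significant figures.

Cr²⁺/Cr is the cathode, Mn²⁺/Mn the anode: E°cell = +0.23 V, n = 2.
Overall reaction: Cr²⁺(aq) + Mn(s) → Cr(s) + Mn²⁺(aq); Q = [Mn²⁺]^1/[Cr²⁺]^1.
From E = E° − (0.0592/n) log Q: log Q = (E° − E)·n/0.0592 = (+0.23 − (+0.307))·2/0.0592 = -2.6014.
So 1·log[Cr²⁺] = 1·log(0.000248) − log Q = -3.6055 − (-2.6014) = -1.0041; [Cr²⁺] = 10^(-1.0041) ≈ 0.099 M.

0.099 M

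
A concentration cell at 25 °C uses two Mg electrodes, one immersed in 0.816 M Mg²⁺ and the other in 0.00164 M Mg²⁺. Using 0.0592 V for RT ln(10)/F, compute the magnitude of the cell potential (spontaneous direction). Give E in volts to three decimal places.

+0.080 V

For a concentration cell E°cell = 0. The 0.816 M side is the cathode (reduction is favoured where [Mg²⁺] is higher).
With n = 2, E = −(0.0592/2) log([Mg²⁺]ₐₙ/[Mg²⁺]꜀ₐₜ) = −(0.0592/2) log(0.00164/0.816) = −(0.0592/2)(-2.697) = +0.080 V.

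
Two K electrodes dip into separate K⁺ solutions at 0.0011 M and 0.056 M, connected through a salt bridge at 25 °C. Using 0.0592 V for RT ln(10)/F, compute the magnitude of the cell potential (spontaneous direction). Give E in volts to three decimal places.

+0.101 V

For a concentration cell E°cell = 0. The 0.056 M side is the cathode (reduction is favoured where [K⁺] is higher).
With n = 1, E = −(0.0592/1) log([K⁺]ₐₙ/[K⁺]꜀ₐₜ) = −(0.0592/1) log(0.0011/0.056) = −(0.0592/1)(-1.707) = +0.101 V.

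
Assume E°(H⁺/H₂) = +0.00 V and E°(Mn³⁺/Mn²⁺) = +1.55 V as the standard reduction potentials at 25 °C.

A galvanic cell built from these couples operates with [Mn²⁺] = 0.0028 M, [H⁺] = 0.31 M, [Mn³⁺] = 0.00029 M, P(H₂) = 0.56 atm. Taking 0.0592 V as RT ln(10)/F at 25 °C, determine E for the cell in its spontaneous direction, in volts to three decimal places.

+1.514 V

Mn³⁺/Mn²⁺ is the cathode (higher E°), H⁺/H₂ the anode: E°cell = +1.55 − (+0.00) = +1.55 V, n = 2.
Overall: 2 Mn³⁺(aq) + H₂(g) → 2 Mn²⁺(aq) + 2 H⁺(aq)
Q = [Mn²⁺]^2·[H⁺]^2 / ([Mn³⁺]^2·P(H₂)); log Q = 1.204.
E = E° − (0.0592/n) log Q = +1.55 − (0.0592/2)(1.204) = +1.514 V.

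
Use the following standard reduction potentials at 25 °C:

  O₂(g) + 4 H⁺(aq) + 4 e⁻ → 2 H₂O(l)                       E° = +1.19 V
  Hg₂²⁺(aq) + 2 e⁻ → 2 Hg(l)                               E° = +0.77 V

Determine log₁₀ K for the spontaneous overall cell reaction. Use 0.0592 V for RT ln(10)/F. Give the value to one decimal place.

Cathode: O₂/H₂O; anode: Hg₂²⁺/Hg. E°cell = +0.42 V, n = 4.
log K = nE°cell / 0.0592 = (4)(+0.42) / 0.0592 = 28.4.

28.4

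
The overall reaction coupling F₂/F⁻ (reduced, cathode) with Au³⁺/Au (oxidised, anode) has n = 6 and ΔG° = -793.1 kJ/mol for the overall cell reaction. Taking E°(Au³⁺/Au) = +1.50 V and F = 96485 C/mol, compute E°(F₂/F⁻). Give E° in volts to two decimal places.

E°cell = −ΔG°/(nF) = −(-793.1×10³)/((6)(96485)) = +1.370 V.
Since F₂/F⁻ is the cathode and Au³⁺/Au the anode, E°cell = E°(F₂/F⁻) − E°(Au³⁺/Au).
So E°(F₂/F⁻) = E°cell + E°(Au³⁺/Au) = +1.370 + (+1.50) = +2.87 V.

+2.87 V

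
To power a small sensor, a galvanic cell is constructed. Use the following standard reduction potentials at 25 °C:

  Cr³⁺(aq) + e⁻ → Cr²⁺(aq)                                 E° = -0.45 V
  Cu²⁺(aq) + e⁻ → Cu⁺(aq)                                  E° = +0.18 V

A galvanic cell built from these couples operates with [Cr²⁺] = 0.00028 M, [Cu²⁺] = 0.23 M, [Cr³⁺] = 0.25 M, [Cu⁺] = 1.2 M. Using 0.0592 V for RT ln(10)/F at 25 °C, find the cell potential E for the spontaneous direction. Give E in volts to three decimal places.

Cu²⁺/Cu⁺ is the cathode (higher E°), Cr³⁺/Cr²⁺ the anode: E°cell = +0.18 − (-0.45) = +0.63 V, n = 1.
Overall: Cu²⁺(aq) + Cr²⁺(aq) → Cu⁺(aq) + Cr³⁺(aq)
Q = [Cu⁺]·[Cr³⁺] / ([Cu²⁺]·[Cr²⁺]); log Q = 3.668.
E = E° − (0.0592/n) log Q = +0.63 − (0.0592/1)(3.668) = +0.413 V.

+0.413 V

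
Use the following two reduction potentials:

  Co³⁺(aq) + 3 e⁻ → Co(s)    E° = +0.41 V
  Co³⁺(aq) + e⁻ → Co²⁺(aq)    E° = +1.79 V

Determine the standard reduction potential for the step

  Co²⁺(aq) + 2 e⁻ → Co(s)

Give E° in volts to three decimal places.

Sequential free energies add, so n₃E°₃ = n₁E°₁ + n₂E°₂.
With n₃ = 3, and the known step contributing 1×(+1.79) V, the unknown satisfies 2·E° = 3×(+0.41) − 1×(+1.79) = -0.560.
E° = -0.560 / 2 = -0.280 V.

-0.280 V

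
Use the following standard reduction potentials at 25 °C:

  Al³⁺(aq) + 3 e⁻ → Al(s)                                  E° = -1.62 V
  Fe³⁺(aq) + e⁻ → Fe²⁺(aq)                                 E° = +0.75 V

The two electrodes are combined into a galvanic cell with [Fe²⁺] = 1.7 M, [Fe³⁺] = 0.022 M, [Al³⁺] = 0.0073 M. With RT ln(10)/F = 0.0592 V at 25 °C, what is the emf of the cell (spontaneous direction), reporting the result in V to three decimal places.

Fe³⁺/Fe²⁺ is the cathode (higher E°), Al³⁺/Al the anode: E°cell = +0.75 − (-1.62) = +2.37 V, n = 3.
Overall: 3 Fe³⁺(aq) + Al(s) → 3 Fe²⁺(aq) + Al³⁺(aq)
Q = [Fe²⁺]^3·[Al³⁺] / ([Fe³⁺]^3); log Q = 3.527.
E = E° − (0.0592/n) log Q = +2.37 − (0.0592/3)(3.527) = +2.300 V.

+2.300 V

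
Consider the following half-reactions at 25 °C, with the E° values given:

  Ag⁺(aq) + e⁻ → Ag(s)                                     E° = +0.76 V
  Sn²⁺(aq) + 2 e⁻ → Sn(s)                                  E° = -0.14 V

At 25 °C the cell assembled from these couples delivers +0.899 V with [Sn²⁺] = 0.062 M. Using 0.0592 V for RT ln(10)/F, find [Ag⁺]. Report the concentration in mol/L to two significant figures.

Ag⁺/Ag is the cathode, Sn²⁺/Sn the anode: E°cell = +0.90 V, n = 2.
Overall reaction: 2 Ag⁺(aq) + Sn(s) → 2 Ag(s) + Sn²⁺(aq); Q = [Sn²⁺]^1/[Ag⁺]^2.
From E = E° − (0.0592/n) log Q: log Q = (E° − E)·n/0.0592 = (+0.90 − (+0.899))·2/0.0592 = 0.0338.
So 2·log[Ag⁺] = 1·log(0.062) − log Q = -1.2076 − (0.0338) = -1.2414; log[Ag⁺] = -1.2414 / 2 = -0.6207; [Ag⁺] = 10^(-0.6207) ≈ 0.24 M.

0.24 M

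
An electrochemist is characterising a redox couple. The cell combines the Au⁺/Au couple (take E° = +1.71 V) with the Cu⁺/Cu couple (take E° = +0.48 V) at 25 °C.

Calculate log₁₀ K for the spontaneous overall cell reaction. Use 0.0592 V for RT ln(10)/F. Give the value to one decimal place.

20.8

Cathode: Au⁺/Au; anode: Cu⁺/Cu. E°cell = +1.23 V, n = 1.
log K = nE°cell / 0.0592 = (1)(+1.23) / 0.0592 = 20.8.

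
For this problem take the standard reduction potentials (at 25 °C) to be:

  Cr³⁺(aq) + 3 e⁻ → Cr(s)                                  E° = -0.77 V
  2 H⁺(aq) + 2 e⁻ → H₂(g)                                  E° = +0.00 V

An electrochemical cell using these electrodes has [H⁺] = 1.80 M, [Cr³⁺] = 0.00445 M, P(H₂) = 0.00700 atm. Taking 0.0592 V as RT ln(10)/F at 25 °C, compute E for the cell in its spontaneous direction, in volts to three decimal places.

H⁺/H₂ is the cathode (higher E°), Cr³⁺/Cr the anode: E°cell = +0.00 − (-0.77) = +0.77 V, n = 6.
Overall: 6 H⁺(aq) + 2 Cr(s) → 3 H₂(g) + 2 Cr³⁺(aq)
Q = P(H₂)^3·[Cr³⁺]^2 / ([H⁺]^6); log Q = -12.700.
E = E° − (0.0592/n) log Q = +0.77 − (0.0592/6)(-12.700) = +0.895 V.

+0.895 V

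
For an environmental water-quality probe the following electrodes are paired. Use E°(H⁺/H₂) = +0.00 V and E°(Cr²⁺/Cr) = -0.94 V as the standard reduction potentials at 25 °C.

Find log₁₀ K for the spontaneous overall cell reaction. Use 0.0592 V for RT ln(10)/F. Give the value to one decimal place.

31.8

Cathode: H⁺/H₂; anode: Cr²⁺/Cr. E°cell = +0.94 V, n = 2.
log K = nE°cell / 0.0592 = (2)(+0.94) / 0.0592 = 31.8.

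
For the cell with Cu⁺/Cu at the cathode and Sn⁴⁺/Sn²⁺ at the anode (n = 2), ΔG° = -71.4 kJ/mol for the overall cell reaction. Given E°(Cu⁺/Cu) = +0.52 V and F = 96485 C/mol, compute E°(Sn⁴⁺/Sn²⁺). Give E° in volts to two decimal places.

+0.15 V

E°cell = −ΔG°/(nF) = −(-71.4×10³)/((2)(96485)) = +0.370 V.
Since Cu⁺/Cu is the cathode and Sn⁴⁺/Sn²⁺ the anode, E°cell = E°(Cu⁺/Cu) − E°(Sn⁴⁺/Sn²⁺).
So E°(Sn⁴⁺/Sn²⁺) = E°(Cu⁺/Cu) − E°cell = (+0.52) − (+0.370) = +0.15 V.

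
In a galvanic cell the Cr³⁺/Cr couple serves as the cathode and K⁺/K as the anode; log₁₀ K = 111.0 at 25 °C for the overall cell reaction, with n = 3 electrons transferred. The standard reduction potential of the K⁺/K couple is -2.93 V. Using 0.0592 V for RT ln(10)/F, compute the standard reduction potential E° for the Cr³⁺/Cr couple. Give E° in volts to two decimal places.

-0.74 V

E°cell = (0.0592/n)·log K = (0.0592/3)(111.0) = +2.190 V.
Since Cr³⁺/Cr is the cathode and K⁺/K the anode, E°cell = E°(Cr³⁺/Cr) − E°(K⁺/K).
So E°(Cr³⁺/Cr) = E°cell + E°(K⁺/K) = +2.190 + (-2.93) = -0.74 V.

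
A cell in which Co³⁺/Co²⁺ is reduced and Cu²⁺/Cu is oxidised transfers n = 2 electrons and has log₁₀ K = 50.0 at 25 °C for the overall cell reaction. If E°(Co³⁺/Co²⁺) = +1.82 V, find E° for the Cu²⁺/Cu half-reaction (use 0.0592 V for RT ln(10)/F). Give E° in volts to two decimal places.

E°cell = (0.0592/n)·log K = (0.0592/2)(50.0) = +1.480 V.
Since Co³⁺/Co²⁺ is the cathode and Cu²⁺/Cu the anode, E°cell = E°(Co³⁺/Co²⁺) − E°(Cu²⁺/Cu).
So E°(Cu²⁺/Cu) = E°(Co³⁺/Co²⁺) − E°cell = (+1.82) − (+1.480) = +0.34 V.

+0.34 V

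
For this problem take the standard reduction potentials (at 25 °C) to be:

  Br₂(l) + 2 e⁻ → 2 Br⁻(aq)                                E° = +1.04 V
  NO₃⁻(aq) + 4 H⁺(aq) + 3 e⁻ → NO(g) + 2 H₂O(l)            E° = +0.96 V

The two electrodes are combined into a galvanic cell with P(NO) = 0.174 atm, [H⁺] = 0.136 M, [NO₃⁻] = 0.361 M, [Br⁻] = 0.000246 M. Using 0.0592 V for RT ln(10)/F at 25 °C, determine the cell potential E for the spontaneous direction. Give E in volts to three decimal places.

Br₂/Br⁻ is the cathode (higher E°), NO₃⁻/NO the anode: E°cell = +1.04 − (+0.96) = +0.08 V, n = 6.
Overall: 3 Br₂(l) + 2 NO(g) + 4 H₂O(l) → 6 Br⁻(aq) + 2 NO₃⁻(aq) + 8 H⁺(aq)
Q = [Br⁻]^6·[NO₃⁻]^2·[H⁺]^8 / (P(NO)^2); log Q = -27.952.
E = E° − (0.0592/n) log Q = +0.08 − (0.0592/6)(-27.952) = +0.356 V.

+0.356 V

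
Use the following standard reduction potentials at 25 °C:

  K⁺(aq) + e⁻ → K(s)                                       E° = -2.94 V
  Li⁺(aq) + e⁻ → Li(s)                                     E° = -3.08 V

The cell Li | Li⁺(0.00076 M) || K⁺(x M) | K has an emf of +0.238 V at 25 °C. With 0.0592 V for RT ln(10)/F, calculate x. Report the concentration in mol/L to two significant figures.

K⁺/K is the cathode, Li⁺/Li the anode: E°cell = +0.14 V, n = 1.
Overall reaction: K⁺(aq) + Li(s) → K(s) + Li⁺(aq); Q = [Li⁺]^1/[K⁺]^1.
From E = E° − (0.0592/n) log Q: log Q = (E° − E)·n/0.0592 = (+0.14 − (+0.238))·1/0.0592 = -1.6554.
So 1·log[K⁺] = 1·log(0.00076) − log Q = -3.1192 − (-1.6554) = -1.4638; [K⁺] = 10^(-1.4638) ≈ 0.034 M.

0.034 M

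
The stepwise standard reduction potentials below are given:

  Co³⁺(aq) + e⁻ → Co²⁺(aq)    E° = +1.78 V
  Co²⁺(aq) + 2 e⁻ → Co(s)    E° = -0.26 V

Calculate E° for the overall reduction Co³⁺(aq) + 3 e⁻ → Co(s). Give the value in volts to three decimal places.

+0.420 V

Since ΔG° = −nFE° is additive over sequential reductions, n₃E°₃ = n₁E°₁ + n₂E°₂.
E°₃ = (1×+1.78 + 2×-0.26) / 3 = (+1.260) / 3 = +0.420 V.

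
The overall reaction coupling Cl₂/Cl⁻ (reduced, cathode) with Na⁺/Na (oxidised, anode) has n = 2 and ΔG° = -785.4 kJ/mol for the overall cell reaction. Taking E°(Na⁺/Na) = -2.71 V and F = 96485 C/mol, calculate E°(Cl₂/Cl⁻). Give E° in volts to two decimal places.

E°cell = −ΔG°/(nF) = −(-785.4×10³)/((2)(96485)) = +4.070 V.
Since Cl₂/Cl⁻ is the cathode and Na⁺/Na the anode, E°cell = E°(Cl₂/Cl⁻) − E°(Na⁺/Na).
So E°(Cl₂/Cl⁻) = E°cell + E°(Na⁺/Na) = +4.070 + (-2.71) = +1.36 V.

+1.36 V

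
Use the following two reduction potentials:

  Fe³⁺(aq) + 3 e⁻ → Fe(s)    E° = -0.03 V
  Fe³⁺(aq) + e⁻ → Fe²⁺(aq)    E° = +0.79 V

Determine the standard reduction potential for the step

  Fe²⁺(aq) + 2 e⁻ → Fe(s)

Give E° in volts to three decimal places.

-0.440 V

Sequential free energies add, so n₃E°₃ = n₁E°₁ + n₂E°₂.
With n₃ = 3, and the known step contributing 1×(+0.79) V, the unknown satisfies 2·E° = 3×(-0.03) − 1×(+0.79) = -0.880.
E° = -0.880 / 2 = -0.440 V.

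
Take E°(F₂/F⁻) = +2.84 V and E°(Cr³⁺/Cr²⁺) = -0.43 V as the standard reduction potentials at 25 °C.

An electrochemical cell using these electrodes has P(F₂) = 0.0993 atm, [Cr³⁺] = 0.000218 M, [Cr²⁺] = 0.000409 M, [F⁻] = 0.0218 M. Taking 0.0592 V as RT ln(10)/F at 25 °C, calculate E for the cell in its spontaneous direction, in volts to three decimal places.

+3.355 V

F₂/F⁻ is the cathode (higher E°), Cr³⁺/Cr²⁺ the anode: E°cell = +2.84 − (-0.43) = +3.27 V, n = 2.
Overall: F₂(g) + 2 Cr²⁺(aq) → 2 F⁻(aq) + 2 Cr³⁺(aq)
Q = [F⁻]^2·[Cr³⁺]^2 / (P(F₂)·[Cr²⁺]^2); log Q = -2.867.
E = E° − (0.0592/n) log Q = +3.27 − (0.0592/2)(-2.867) = +3.355 V.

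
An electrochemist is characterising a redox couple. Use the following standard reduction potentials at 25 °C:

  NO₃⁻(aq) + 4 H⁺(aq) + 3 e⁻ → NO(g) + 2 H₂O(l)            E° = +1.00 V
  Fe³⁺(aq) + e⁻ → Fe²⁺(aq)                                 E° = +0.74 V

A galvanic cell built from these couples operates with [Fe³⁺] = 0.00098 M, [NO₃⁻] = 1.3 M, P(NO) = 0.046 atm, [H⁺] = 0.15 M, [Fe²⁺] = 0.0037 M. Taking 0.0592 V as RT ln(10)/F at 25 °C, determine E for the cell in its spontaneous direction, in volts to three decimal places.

NO₃⁻/NO is the cathode (higher E°), Fe³⁺/Fe²⁺ the anode: E°cell = +1.00 − (+0.74) = +0.26 V, n = 3.
Overall: NO₃⁻(aq) + 4 H⁺(aq) + 3 Fe²⁺(aq) → NO(g) + 2 H₂O(l) + 3 Fe³⁺(aq)
Q = P(NO)·[Fe³⁺]^3 / ([NO₃⁻]·[H⁺]^4·[Fe²⁺]^3); log Q = 0.114.
E = E° − (0.0592/n) log Q = +0.26 − (0.0592/3)(0.114) = +0.258 V.

+0.258 V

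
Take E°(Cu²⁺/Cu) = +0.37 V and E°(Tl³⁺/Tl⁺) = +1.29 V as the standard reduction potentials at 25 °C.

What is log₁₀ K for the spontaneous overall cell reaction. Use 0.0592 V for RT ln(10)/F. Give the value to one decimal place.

Cathode: Tl³⁺/Tl⁺; anode: Cu²⁺/Cu. E°cell = +0.92 V, n = 2.
log K = nE°cell / 0.0592 = (2)(+0.92) / 0.0592 = 31.1.

31.1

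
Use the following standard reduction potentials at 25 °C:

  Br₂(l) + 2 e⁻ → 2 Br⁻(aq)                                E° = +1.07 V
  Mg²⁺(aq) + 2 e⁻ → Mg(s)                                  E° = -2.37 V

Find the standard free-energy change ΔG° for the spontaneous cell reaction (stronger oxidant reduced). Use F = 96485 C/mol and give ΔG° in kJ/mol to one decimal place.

Br₂/Br⁻ (E° = +1.07 V) is the cathode; Mg²⁺/Mg (E° = -2.37 V) is the anode, so E°cell = +3.44 V.
Balancing electrons gives n = 2 (lcm of 2 and 2).
ΔG° = −nFE° = −(2)(96485)(+3.44) = -663,817 J = -663.8 kJ/mol.

-663.8 kJ/mol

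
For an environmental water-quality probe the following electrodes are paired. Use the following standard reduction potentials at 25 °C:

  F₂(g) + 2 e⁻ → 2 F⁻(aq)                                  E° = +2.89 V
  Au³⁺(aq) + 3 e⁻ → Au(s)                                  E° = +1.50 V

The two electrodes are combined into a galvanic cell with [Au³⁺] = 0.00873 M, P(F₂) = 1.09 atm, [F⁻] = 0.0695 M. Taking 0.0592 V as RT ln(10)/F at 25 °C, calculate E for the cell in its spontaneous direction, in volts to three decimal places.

F₂/F⁻ is the cathode (higher E°), Au³⁺/Au the anode: E°cell = +2.89 − (+1.50) = +1.39 V, n = 6.
Overall: 3 F₂(g) + 2 Au(s) → 6 F⁻(aq) + 2 Au³⁺(aq)
Q = [F⁻]^6·[Au³⁺]^2 / (P(F₂)^3); log Q = -11.178.
E = E° − (0.0592/n) log Q = +1.39 − (0.0592/6)(-11.178) = +1.500 V.

+1.500 V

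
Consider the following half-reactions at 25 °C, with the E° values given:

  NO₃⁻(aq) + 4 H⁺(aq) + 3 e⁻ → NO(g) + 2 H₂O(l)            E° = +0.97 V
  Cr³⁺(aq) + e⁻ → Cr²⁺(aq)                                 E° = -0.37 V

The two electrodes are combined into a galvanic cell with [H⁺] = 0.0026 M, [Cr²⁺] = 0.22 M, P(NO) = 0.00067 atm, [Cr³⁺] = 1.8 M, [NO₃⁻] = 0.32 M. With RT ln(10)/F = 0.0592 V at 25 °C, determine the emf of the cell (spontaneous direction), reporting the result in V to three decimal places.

+1.135 V

NO₃⁻/NO is the cathode (higher E°), Cr³⁺/Cr²⁺ the anode: E°cell = +0.97 − (-0.37) = +1.34 V, n = 3.
Overall: NO₃⁻(aq) + 4 H⁺(aq) + 3 Cr²⁺(aq) → NO(g) + 2 H₂O(l) + 3 Cr³⁺(aq)
Q = P(NO)·[Cr³⁺]^3 / ([NO₃⁻]·[H⁺]^4·[Cr²⁺]^3); log Q = 10.400.
E = E° − (0.0592/n) log Q = +1.34 − (0.0592/3)(10.400) = +1.135 V.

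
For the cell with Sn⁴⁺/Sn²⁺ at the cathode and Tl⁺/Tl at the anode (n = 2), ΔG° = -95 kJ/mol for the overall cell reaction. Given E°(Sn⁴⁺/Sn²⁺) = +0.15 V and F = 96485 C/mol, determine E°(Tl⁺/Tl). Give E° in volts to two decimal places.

E°cell = −ΔG°/(nF) = −(-95×10³)/((2)(96485)) = +0.492 V.
Since Sn⁴⁺/Sn²⁺ is the cathode and Tl⁺/Tl the anode, E°cell = E°(Sn⁴⁺/Sn²⁺) − E°(Tl⁺/Tl).
So E°(Tl⁺/Tl) = E°(Sn⁴⁺/Sn²⁺) − E°cell = (+0.15) − (+0.492) = -0.34 V.

-0.34 V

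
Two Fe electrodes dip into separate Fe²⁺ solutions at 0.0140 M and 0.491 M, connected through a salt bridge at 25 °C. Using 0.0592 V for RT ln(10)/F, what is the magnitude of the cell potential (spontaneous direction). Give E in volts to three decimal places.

For a concentration cell E°cell = 0. The 0.491 M side is the cathode (reduction is favoured where [Fe²⁺] is higher).
With n = 2, E = −(0.0592/2) log([Fe²⁺]ₐₙ/[Fe²⁺]꜀ₐₜ) = −(0.0592/2) log(0.014/0.491) = −(0.0592/2)(-1.545) = +0.046 V.

+0.046 V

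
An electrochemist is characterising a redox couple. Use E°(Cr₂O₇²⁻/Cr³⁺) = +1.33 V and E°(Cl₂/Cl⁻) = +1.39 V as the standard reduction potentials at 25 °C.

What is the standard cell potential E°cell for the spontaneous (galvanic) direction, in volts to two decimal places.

+0.06 V

The Cl₂/Cl⁻ couple has the higher reduction potential, so it is the cathode; Cr₂O₇²⁻/Cr³⁺ is oxidised at the anode.
E°cell = E°(cathode) − E°(anode) = (+1.39) − (+1.33) = +0.06 V.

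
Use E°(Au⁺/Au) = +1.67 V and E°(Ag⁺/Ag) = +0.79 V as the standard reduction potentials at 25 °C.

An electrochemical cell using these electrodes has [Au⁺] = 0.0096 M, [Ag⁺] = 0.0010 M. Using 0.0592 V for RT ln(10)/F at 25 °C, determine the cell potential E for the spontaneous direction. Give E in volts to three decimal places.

+0.938 V

Au⁺/Au is the cathode (higher E°), Ag⁺/Ag the anode: E°cell = +1.67 − (+0.79) = +0.88 V, n = 1.
Overall: Au⁺(aq) + Ag(s) → Au(s) + Ag⁺(aq)
Q = [Ag⁺] / ([Au⁺]); log Q = -0.982.
E = E° − (0.0592/n) log Q = +0.88 − (0.0592/1)(-0.982) = +0.938 V.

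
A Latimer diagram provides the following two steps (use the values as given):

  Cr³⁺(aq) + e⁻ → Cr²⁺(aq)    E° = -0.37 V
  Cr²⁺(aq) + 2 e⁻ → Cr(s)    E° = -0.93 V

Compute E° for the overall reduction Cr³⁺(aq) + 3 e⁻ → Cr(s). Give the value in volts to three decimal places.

Since ΔG° = −nFE° is additive over sequential reductions, n₃E°₃ = n₁E°₁ + n₂E°₂.
E°₃ = (1×-0.37 + 2×-0.93) / 3 = (-2.230) / 3 = -0.743 V.

-0.743 V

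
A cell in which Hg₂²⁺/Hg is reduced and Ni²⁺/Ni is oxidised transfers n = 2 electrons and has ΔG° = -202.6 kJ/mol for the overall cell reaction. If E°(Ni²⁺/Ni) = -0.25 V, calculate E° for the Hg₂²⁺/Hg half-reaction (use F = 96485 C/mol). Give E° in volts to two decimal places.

E°cell = −ΔG°/(nF) = −(-202.6×10³)/((2)(96485)) = +1.050 V.
Since Hg₂²⁺/Hg is the cathode and Ni²⁺/Ni the anode, E°cell = E°(Hg₂²⁺/Hg) − E°(Ni²⁺/Ni).
So E°(Hg₂²⁺/Hg) = E°cell + E°(Ni²⁺/Ni) = +1.050 + (-0.25) = +0.80 V.

+0.80 V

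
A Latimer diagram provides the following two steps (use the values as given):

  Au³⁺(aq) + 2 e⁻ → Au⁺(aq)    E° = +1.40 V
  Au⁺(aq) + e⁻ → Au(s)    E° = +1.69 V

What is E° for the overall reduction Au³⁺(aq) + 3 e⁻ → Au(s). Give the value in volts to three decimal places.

+1.497 V

Since ΔG° = −nFE° is additive over sequential reductions, n₃E°₃ = n₁E°₁ + n₂E°₂.
E°₃ = (2×+1.40 + 1×+1.69) / 3 = (+4.490) / 3 = +1.497 V.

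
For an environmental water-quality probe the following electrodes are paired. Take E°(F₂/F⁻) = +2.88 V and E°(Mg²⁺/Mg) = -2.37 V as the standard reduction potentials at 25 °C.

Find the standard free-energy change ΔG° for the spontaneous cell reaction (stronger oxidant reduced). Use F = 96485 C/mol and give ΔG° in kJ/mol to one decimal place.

-1013.1 kJ/mol

F₂/F⁻ (E° = +2.88 V) is the cathode; Mg²⁺/Mg (E° = -2.37 V) is the anode, so E°cell = +5.25 V.
Balancing electrons gives n = 2 (lcm of 2 and 2).
ΔG° = −nFE° = −(2)(96485)(+5.25) = -1,013,092 J = -1013.1 kJ/mol.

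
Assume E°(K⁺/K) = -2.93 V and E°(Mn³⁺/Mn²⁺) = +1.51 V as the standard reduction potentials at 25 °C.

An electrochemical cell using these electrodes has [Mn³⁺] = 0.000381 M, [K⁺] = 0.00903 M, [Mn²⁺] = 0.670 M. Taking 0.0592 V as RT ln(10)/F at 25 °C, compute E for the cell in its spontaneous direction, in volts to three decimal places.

Mn³⁺/Mn²⁺ is the cathode (higher E°), K⁺/K the anode: E°cell = +1.51 − (-2.93) = +4.44 V, n = 1.
Overall: Mn³⁺(aq) + K(s) → Mn²⁺(aq) + K⁺(aq)
Q = [Mn²⁺]·[K⁺] / ([Mn³⁺]); log Q = 1.201.
E = E° − (0.0592/n) log Q = +4.44 − (0.0592/1)(1.201) = +4.369 V.

+4.369 V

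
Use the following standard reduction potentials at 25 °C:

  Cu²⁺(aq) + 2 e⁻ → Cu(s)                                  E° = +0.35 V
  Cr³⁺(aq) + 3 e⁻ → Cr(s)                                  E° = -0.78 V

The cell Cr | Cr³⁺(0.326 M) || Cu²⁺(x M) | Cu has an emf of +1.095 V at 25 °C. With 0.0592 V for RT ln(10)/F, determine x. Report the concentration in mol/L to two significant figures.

Cu²⁺/Cu is the cathode, Cr³⁺/Cr the anode: E°cell = +1.13 V, n = 6.
Overall reaction: 3 Cu²⁺(aq) + 2 Cr(s) → 3 Cu(s) + 2 Cr³⁺(aq); Q = [Cr³⁺]^2/[Cu²⁺]^3.
From E = E° − (0.0592/n) log Q: log Q = (E° − E)·n/0.0592 = (+1.13 − (+1.095))·6/0.0592 = 3.5473.
So 3·log[Cu²⁺] = 2·log(0.326) − log Q = -0.9736 − (3.5473) = -4.5209; log[Cu²⁺] = -4.5209 / 3 = -1.5070; [Cu²⁺] = 10^(-1.5070) ≈ 0.031 M.

0.031 M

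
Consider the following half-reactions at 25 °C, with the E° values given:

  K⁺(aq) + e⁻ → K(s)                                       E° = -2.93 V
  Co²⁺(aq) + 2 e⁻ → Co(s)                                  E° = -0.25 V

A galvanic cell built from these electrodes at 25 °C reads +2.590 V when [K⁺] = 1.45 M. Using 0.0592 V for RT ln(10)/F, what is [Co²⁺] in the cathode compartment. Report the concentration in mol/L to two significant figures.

0.0019 M

Co²⁺/Co is the cathode, K⁺/K the anode: E°cell = +2.68 V, n = 2.
Overall reaction: Co²⁺(aq) + 2 K(s) → Co(s) + 2 K⁺(aq); Q = [K⁺]^2/[Co²⁺]^1.
From E = E° − (0.0592/n) log Q: log Q = (E° − E)·n/0.0592 = (+2.68 − (+2.590))·2/0.0592 = 3.0405.
So 1·log[Co²⁺] = 2·log(1.45) − log Q = 0.3227 − (3.0405) = -2.7178; [Co²⁺] = 10^(-2.7178) ≈ 0.0019 M.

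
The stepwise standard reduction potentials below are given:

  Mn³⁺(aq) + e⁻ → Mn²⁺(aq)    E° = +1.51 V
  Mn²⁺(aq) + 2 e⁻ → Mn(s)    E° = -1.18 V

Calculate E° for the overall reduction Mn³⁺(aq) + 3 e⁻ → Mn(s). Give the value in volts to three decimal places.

-0.283 V

Since ΔG° = −nFE° is additive over sequential reductions, n₃E°₃ = n₁E°₁ + n₂E°₂.
E°₃ = (1×+1.51 + 2×-1.18) / 3 = (-0.850) / 3 = -0.283 V.
Simply averaging or adding the two E° values would be wrong; the electron-weighted sum is required.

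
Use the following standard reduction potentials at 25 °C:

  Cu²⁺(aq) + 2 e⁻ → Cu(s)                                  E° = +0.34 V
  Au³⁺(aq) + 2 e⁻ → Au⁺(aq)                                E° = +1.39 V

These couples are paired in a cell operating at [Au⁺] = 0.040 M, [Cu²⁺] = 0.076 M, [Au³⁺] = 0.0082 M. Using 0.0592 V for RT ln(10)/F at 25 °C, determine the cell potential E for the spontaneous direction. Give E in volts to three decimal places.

Au³⁺/Au⁺ is the cathode (higher E°), Cu²⁺/Cu the anode: E°cell = +1.39 − (+0.34) = +1.05 V, n = 2.
Overall: Au³⁺(aq) + Cu(s) → Au⁺(aq) + Cu²⁺(aq)
Q = [Au⁺]·[Cu²⁺] / ([Au³⁺]); log Q = -0.431.
E = E° − (0.0592/n) log Q = +1.05 − (0.0592/2)(-0.431) = +1.063 V.

+1.063 V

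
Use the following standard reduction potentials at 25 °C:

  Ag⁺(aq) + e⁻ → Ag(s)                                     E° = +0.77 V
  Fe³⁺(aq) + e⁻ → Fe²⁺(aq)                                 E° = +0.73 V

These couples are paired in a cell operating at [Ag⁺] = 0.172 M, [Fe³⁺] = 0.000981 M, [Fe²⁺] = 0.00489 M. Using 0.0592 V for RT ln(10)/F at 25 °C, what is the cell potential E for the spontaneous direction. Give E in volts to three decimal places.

Ag⁺/Ag is the cathode (higher E°), Fe³⁺/Fe²⁺ the anode: E°cell = +0.77 − (+0.73) = +0.04 V, n = 1.
Overall: Ag⁺(aq) + Fe²⁺(aq) → Ag(s) + Fe³⁺(aq)
Q = [Fe³⁺] / ([Ag⁺]·[Fe²⁺]); log Q = 0.067.
E = E° − (0.0592/n) log Q = +0.04 − (0.0592/1)(0.067) = +0.036 V.

+0.036 V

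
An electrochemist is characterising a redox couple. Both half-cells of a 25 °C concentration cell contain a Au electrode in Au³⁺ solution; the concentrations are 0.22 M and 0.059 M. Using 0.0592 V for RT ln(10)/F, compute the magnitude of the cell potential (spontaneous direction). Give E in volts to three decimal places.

+0.011 V

For a concentration cell E°cell = 0. The 0.22 M side is the cathode (reduction is favoured where [Au³⁺] is higher).
With n = 3, E = −(0.0592/3) log([Au³⁺]ₐₙ/[Au³⁺]꜀ₐₜ) = −(0.0592/3) log(0.059/0.22) = −(0.0592/3)(-0.572) = +0.011 V.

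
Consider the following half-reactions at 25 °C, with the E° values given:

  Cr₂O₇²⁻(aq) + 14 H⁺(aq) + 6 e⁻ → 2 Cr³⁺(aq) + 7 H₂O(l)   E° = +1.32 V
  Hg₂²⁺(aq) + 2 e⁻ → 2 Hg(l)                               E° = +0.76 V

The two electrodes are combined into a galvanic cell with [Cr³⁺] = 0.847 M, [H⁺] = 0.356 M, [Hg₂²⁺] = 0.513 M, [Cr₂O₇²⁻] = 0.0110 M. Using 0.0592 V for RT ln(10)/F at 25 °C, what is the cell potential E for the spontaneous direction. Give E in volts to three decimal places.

Cr₂O₇²⁻/Cr³⁺ is the cathode (higher E°), Hg₂²⁺/Hg the anode: E°cell = +1.32 − (+0.76) = +0.56 V, n = 6.
Overall: Cr₂O₇²⁻(aq) + 14 H⁺(aq) + 6 Hg(l) → 2 Cr³⁺(aq) + 7 H₂O(l) + 3 Hg₂²⁺(aq)
Q = [Cr³⁺]^2·[Hg₂²⁺]^3 / ([Cr₂O₇²⁻]·[H⁺]^14); log Q = 7.224.
E = E° − (0.0592/n) log Q = +0.56 − (0.0592/6)(7.224) = +0.489 V.

+0.489 V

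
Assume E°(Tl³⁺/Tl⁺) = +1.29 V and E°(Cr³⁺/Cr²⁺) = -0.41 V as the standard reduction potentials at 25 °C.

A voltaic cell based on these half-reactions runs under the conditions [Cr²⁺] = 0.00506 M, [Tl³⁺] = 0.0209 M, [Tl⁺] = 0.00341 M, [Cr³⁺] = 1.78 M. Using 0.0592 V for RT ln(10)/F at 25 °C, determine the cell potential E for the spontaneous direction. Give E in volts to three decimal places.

Tl³⁺/Tl⁺ is the cathode (higher E°), Cr³⁺/Cr²⁺ the anode: E°cell = +1.29 − (-0.41) = +1.70 V, n = 2.
Overall: Tl³⁺(aq) + 2 Cr²⁺(aq) → Tl⁺(aq) + 2 Cr³⁺(aq)
Q = [Tl⁺]·[Cr³⁺]^2 / ([Tl³⁺]·[Cr²⁺]^2); log Q = 4.305.
E = E° − (0.0592/n) log Q = +1.70 − (0.0592/2)(4.305) = +1.573 V.

+1.573 V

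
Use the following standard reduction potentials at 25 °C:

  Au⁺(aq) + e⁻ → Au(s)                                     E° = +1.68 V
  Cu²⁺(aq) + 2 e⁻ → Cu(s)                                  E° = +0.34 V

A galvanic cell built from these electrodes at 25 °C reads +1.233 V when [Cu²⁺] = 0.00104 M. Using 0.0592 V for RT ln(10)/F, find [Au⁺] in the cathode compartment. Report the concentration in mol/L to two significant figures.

Au⁺/Au is the cathode, Cu²⁺/Cu the anode: E°cell = +1.34 V, n = 2.
Overall reaction: 2 Au⁺(aq) + Cu(s) → 2 Au(s) + Cu²⁺(aq); Q = [Cu²⁺]^1/[Au⁺]^2.
From E = E° − (0.0592/n) log Q: log Q = (E° − E)·n/0.0592 = (+1.34 − (+1.233))·2/0.0592 = 3.6149.
So 2·log[Au⁺] = 1·log(0.00104) − log Q = -2.9830 − (3.6149) = -6.5979; log[Au⁺] = -6.5979 / 2 = -3.2990; [Au⁺] = 10^(-3.2990) ≈ 0.00050 M.

0.00050 M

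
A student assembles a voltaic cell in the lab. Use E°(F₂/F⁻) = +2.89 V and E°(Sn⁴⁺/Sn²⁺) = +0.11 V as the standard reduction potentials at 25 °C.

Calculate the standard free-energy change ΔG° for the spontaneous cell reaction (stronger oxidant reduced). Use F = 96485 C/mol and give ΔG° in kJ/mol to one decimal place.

-536.5 kJ/mol

F₂/F⁻ (E° = +2.89 V) is the cathode; Sn⁴⁺/Sn²⁺ (E° = +0.11 V) is the anode, so E°cell = +2.78 V.
Balancing electrons gives n = 2 (lcm of 2 and 2).
ΔG° = −nFE° = −(2)(96485)(+2.78) = -536,457 J = -536.5 kJ/mol.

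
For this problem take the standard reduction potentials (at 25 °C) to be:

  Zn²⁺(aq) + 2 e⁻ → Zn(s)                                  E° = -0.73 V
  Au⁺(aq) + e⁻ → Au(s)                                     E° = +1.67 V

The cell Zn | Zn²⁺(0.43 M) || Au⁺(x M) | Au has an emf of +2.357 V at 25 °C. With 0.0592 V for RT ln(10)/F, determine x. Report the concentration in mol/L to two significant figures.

0.12 M

Au⁺/Au is the cathode, Zn²⁺/Zn the anode: E°cell = +2.40 V, n = 2.
Overall reaction: 2 Au⁺(aq) + Zn(s) → 2 Au(s) + Zn²⁺(aq); Q = [Zn²⁺]^1/[Au⁺]^2.
From E = E° − (0.0592/n) log Q: log Q = (E° − E)·n/0.0592 = (+2.40 − (+2.357))·2/0.0592 = 1.4527.
So 2·log[Au⁺] = 1·log(0.43) − log Q = -0.3665 − (1.4527) = -1.8192; log[Au⁺] = -1.8192 / 2 = -0.9096; [Au⁺] = 10^(-0.9096) ≈ 0.12 M.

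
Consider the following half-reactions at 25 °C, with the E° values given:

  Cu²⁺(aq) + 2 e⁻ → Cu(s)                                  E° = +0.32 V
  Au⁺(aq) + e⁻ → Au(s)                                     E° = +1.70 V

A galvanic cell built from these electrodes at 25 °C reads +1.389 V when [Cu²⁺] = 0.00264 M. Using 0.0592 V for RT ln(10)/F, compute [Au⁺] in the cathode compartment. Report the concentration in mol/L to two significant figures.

Au⁺/Au is the cathode, Cu²⁺/Cu the anode: E°cell = +1.38 V, n = 2.
Overall reaction: 2 Au⁺(aq) + Cu(s) → 2 Au(s) + Cu²⁺(aq); Q = [Cu²⁺]^1/[Au⁺]^2.
From E = E° − (0.0592/n) log Q: log Q = (E° − E)·n/0.0592 = (+1.38 − (+1.389))·2/0.0592 = -0.3041.
So 2·log[Au⁺] = 1·log(0.00264) − log Q = -2.5784 − (-0.3041) = -2.2743; log[Au⁺] = -2.2743 / 2 = -1.1372; [Au⁺] = 10^(-1.1372) ≈ 0.073 M.

0.073 M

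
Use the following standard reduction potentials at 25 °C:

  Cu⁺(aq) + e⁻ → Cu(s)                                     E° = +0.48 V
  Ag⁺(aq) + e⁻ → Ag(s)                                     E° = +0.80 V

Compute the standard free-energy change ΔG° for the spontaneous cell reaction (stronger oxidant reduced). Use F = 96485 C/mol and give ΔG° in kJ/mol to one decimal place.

-30.9 kJ/mol

Ag⁺/Ag (E° = +0.80 V) is the cathode; Cu⁺/Cu (E° = +0.48 V) is the anode, so E°cell = +0.32 V.
Balancing electrons gives n = 1 (lcm of 1 and 1).
ΔG° = −nFE° = −(1)(96485)(+0.32) = -30,875 J = -30.9 kJ/mol.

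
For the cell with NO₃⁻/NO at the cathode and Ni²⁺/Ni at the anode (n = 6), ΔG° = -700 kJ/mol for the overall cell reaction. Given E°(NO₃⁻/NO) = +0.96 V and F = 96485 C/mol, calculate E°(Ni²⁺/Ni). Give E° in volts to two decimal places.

-0.25 V

E°cell = −ΔG°/(nF) = −(-700×10³)/((6)(96485)) = +1.209 V.
Since NO₃⁻/NO is the cathode and Ni²⁺/Ni the anode, E°cell = E°(NO₃⁻/NO) − E°(Ni²⁺/Ni).
So E°(Ni²⁺/Ni) = E°(NO₃⁻/NO) − E°cell = (+0.96) − (+1.209) = -0.25 V.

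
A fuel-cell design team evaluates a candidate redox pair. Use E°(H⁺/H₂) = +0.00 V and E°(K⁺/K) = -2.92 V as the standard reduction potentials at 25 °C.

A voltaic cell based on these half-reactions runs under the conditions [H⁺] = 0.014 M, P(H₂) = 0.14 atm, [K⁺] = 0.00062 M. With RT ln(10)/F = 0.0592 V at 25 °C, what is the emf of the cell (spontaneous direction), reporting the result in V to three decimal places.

H⁺/H₂ is the cathode (higher E°), K⁺/K the anode: E°cell = +0.00 − (-2.92) = +2.92 V, n = 2.
Overall: 2 H⁺(aq) + 2 K(s) → H₂(g) + 2 K⁺(aq)
Q = P(H₂)·[K⁺]^2 / ([H⁺]^2); log Q = -3.561.
E = E° − (0.0592/n) log Q = +2.92 − (0.0592/2)(-3.561) = +3.025 V.

+3.025 V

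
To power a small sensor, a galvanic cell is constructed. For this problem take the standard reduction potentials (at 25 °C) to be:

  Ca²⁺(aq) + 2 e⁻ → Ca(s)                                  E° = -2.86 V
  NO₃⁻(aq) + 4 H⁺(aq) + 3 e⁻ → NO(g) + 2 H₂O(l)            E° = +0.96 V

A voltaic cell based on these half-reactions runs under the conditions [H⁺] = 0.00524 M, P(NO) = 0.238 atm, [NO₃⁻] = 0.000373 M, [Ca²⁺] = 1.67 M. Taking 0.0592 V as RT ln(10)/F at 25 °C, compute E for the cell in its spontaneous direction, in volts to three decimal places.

NO₃⁻/NO is the cathode (higher E°), Ca²⁺/Ca the anode: E°cell = +0.96 − (-2.86) = +3.82 V, n = 6.
Overall: 2 NO₃⁻(aq) + 8 H⁺(aq) + 3 Ca(s) → 2 NO(g) + 4 H₂O(l) + 3 Ca²⁺(aq)
Q = P(NO)^2·[Ca²⁺]^3 / ([NO₃⁻]^2·[H⁺]^8); log Q = 24.523.
E = E° − (0.0592/n) log Q = +3.82 − (0.0592/6)(24.523) = +3.578 V.

+3.578 V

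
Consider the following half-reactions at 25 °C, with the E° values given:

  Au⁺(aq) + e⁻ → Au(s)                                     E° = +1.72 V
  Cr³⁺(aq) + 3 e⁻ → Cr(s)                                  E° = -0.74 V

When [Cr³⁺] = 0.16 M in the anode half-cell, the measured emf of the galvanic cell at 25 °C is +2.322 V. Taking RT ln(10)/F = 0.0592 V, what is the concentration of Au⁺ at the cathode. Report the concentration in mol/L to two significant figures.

Au⁺/Au is the cathode, Cr³⁺/Cr the anode: E°cell = +2.46 V, n = 3.
Overall reaction: 3 Au⁺(aq) + Cr(s) → 3 Au(s) + Cr³⁺(aq); Q = [Cr³⁺]^1/[Au⁺]^3.
From E = E° − (0.0592/n) log Q: log Q = (E° − E)·n/0.0592 = (+2.46 − (+2.322))·3/0.0592 = 6.9932.
So 3·log[Au⁺] = 1·log(0.16) − log Q = -0.7959 − (6.9932) = -7.7891; log[Au⁺] = -7.7891 / 3 = -2.5964; [Au⁺] = 10^(-2.5964) ≈ 0.0025 M.

0.0025 M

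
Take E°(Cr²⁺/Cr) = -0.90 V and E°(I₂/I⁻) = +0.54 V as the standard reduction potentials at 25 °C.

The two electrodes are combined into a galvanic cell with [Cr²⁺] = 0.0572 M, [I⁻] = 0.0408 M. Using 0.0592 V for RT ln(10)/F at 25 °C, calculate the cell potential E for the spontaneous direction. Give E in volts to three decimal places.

I₂/I⁻ is the cathode (higher E°), Cr²⁺/Cr the anode: E°cell = +0.54 − (-0.90) = +1.44 V, n = 2.
Overall: I₂(s) + Cr(s) → 2 I⁻(aq) + Cr²⁺(aq)
Q = [I⁻]^2·[Cr²⁺]; log Q = -4.021.
E = E° − (0.0592/n) log Q = +1.44 − (0.0592/2)(-4.021) = +1.559 V.

+1.559 V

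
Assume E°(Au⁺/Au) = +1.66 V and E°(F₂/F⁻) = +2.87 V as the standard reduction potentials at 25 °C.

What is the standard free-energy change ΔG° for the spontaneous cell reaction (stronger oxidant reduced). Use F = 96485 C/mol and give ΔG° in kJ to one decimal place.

F₂/F⁻ (E° = +2.87 V) is the cathode; Au⁺/Au (E° = +1.66 V) is the anode, so E°cell = +1.21 V.
Balancing electrons gives n = 2 (lcm of 2 and 1).
ΔG° = −nFE° = −(2)(96485)(+1.21) = -233,494 J = -233.5 kJ.

-233.5 kJ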